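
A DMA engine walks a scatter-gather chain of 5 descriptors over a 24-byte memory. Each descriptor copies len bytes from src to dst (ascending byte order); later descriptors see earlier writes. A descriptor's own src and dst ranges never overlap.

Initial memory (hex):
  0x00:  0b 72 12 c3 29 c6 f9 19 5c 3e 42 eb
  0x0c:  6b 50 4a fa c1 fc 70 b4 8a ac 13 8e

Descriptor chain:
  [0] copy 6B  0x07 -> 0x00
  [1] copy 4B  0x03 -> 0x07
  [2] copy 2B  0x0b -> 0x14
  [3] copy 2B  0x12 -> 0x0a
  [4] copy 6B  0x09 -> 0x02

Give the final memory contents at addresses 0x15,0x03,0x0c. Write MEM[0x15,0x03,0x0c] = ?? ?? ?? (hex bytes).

[0] 0x07->0x00 len=6 : 19 5c 3e 42 eb 6b
[1] 0x03->0x07 len=4 : 42 eb 6b f9
[2] 0x0b->0x14 len=2 : eb 6b
[3] 0x12->0x0a len=2 : 70 b4
[4] 0x09->0x02 len=6 : 6b 70 b4 6b 50 4a
query mem[0x15]=0x6b, mem[0x03]=0x70, mem[0x0c]=0x6b

MEM[0x15,0x03,0x0c] = 6b 70 6b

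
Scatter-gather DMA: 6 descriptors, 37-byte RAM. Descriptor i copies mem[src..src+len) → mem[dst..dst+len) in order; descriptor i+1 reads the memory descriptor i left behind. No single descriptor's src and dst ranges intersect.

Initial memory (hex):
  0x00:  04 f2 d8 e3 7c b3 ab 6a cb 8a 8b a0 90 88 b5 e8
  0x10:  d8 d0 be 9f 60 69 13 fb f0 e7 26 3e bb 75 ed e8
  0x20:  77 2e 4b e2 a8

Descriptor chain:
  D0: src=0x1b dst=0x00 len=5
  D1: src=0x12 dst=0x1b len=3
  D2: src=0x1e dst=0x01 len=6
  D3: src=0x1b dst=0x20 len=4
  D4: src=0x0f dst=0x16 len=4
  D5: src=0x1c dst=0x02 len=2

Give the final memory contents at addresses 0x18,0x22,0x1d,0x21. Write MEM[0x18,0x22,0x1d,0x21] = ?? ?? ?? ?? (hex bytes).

MEM[0x18,0x22,0x1d,0x21] = d0 60 60 9f

D0: mem[0x00..0x04] <- [3e bb 75 ed e8]
D1: mem[0x1b..0x1d] <- [be 9f 60]
D2: mem[0x01..0x06] <- [ed e8 77 2e 4b e2]
D3: mem[0x20..0x23] <- [be 9f 60 ed]
D4: mem[0x16..0x19] <- [e8 d8 d0 be]
D5: mem[0x02..0x03] <- [9f 60]
query mem[0x18]=0xd0, mem[0x22]=0x60, mem[0x1d]=0x60, mem[0x21]=0x9f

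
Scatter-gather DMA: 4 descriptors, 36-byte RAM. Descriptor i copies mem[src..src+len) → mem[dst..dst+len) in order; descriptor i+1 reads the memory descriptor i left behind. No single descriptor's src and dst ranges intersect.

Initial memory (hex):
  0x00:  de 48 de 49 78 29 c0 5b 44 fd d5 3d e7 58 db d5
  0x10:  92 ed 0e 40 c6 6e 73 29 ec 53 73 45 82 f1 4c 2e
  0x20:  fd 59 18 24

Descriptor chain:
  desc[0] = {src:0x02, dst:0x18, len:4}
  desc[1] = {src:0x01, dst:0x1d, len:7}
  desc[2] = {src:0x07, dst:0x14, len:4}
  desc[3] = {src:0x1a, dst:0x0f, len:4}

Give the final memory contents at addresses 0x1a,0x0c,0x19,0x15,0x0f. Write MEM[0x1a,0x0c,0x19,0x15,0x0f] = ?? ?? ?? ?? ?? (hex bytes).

  after D0: wrote 4B at 0x18 = de497829
  after D1: wrote 7B at 0x1d = 48de497829c05b
  after D2: wrote 4B at 0x14 = 5b44fdd5
  after D3: wrote 4B at 0x0f = 78298248
query mem[0x1a]=0x78, mem[0x0c]=0xe7, mem[0x19]=0x49, mem[0x15]=0x44, mem[0x0f]=0x78

MEM[0x1a,0x0c,0x19,0x15,0x0f] = 78 e7 49 44 78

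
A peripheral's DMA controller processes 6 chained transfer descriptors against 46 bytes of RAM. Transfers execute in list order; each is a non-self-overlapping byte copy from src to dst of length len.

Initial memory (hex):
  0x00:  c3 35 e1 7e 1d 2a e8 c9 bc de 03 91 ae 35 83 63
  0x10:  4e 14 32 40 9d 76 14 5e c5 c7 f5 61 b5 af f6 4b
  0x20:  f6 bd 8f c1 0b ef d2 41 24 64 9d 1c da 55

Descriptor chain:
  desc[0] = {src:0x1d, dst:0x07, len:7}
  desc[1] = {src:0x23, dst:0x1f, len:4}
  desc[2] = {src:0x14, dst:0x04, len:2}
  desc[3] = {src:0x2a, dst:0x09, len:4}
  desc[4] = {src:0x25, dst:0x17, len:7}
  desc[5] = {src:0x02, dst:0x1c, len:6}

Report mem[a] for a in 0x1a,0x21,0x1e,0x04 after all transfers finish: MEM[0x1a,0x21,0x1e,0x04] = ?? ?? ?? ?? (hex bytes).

MEM[0x1a,0x21,0x1e,0x04] = 24 af 9d 9d

#0 dst[0x07+7] := {0xaf,0xf6,0x4b,0xf6,0xbd,0x8f,0xc1}
#1 dst[0x1f+4] := {0xc1,0x0b,0xef,0xd2}
#2 dst[0x04+2] := {0x9d,0x76}
#3 dst[0x09+4] := {0x9d,0x1c,0xda,0x55}
#4 dst[0x17+7] := {0xef,0xd2,0x41,0x24,0x64,0x9d,0x1c}
#5 dst[0x1c+6] := {0xe1,0x7e,0x9d,0x76,0xe8,0xaf}
query mem[0x1a]=0x24, mem[0x21]=0xaf, mem[0x1e]=0x9d, mem[0x04]=0x9d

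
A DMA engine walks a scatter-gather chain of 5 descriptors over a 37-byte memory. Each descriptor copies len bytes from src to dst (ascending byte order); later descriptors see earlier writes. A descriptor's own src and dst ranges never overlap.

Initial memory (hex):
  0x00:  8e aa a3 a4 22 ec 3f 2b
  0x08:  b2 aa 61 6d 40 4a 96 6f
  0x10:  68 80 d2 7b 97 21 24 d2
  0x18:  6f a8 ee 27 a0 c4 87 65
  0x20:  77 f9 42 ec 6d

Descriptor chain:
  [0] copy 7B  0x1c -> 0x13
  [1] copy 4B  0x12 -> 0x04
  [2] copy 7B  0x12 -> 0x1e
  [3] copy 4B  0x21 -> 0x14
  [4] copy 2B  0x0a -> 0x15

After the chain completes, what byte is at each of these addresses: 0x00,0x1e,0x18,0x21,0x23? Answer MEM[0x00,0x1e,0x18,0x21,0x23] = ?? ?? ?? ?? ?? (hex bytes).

MEM[0x00,0x1e,0x18,0x21,0x23] = 8e d2 f9 87 77

#0 dst[0x13+7] := {0xa0,0xc4,0x87,0x65,0x77,0xf9,0x42}
#1 dst[0x04+4] := {0xd2,0xa0,0xc4,0x87}
#2 dst[0x1e+7] := {0xd2,0xa0,0xc4,0x87,0x65,0x77,0xf9}
#3 dst[0x14+4] := {0x87,0x65,0x77,0xf9}
#4 dst[0x15+2] := {0x61,0x6d}
query mem[0x00]=0x8e, mem[0x1e]=0xd2, mem[0x18]=0xf9, mem[0x21]=0x87, mem[0x23]=0x77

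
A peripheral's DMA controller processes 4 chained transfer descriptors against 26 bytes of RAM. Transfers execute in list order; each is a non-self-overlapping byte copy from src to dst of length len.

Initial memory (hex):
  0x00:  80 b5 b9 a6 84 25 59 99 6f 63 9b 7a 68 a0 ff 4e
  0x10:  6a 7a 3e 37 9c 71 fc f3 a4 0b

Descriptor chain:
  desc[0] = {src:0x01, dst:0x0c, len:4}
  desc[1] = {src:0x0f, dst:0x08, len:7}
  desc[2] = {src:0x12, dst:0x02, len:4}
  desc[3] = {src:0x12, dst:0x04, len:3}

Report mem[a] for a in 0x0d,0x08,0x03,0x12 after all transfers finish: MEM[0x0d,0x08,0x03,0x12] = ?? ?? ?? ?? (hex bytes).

[0] 0x01->0x0c len=4 : b5 b9 a6 84
[1] 0x0f->0x08 len=7 : 84 6a 7a 3e 37 9c 71
[2] 0x12->0x02 len=4 : 3e 37 9c 71
[3] 0x12->0x04 len=3 : 3e 37 9c
query mem[0x0d]=0x9c, mem[0x08]=0x84, mem[0x03]=0x37, mem[0x12]=0x3e

MEM[0x0d,0x08,0x03,0x12] = 9c 84 37 3e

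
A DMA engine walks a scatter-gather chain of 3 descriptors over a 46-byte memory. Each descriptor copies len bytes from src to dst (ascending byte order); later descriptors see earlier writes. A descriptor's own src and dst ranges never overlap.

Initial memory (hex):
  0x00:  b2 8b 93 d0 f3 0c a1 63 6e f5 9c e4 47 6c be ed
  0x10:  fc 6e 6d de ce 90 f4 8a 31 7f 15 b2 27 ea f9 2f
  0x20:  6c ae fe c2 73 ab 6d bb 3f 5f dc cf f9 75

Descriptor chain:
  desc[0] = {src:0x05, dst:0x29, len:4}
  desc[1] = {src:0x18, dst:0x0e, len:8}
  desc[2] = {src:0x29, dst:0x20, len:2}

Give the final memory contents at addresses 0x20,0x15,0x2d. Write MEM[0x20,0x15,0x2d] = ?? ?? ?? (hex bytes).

#0 dst[0x29+4] := {0x0c,0xa1,0x63,0x6e}
#1 dst[0x0e+8] := {0x31,0x7f,0x15,0xb2,0x27,0xea,0xf9,0x2f}
#2 dst[0x20+2] := {0x0c,0xa1}
query mem[0x20]=0x0c, mem[0x15]=0x2f, mem[0x2d]=0x75

MEM[0x20,0x15,0x2d] = 0c 2f 75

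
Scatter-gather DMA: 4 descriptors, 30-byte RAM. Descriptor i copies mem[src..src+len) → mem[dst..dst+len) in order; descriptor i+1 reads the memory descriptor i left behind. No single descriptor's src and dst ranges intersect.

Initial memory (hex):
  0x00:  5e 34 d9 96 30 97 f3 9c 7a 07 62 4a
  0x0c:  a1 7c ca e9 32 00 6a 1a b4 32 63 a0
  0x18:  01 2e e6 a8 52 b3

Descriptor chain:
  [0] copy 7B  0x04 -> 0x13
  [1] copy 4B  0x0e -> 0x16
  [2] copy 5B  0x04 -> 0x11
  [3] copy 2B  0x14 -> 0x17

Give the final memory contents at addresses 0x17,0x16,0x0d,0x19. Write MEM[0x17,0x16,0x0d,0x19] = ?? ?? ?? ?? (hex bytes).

D0: mem[0x13..0x19] <- [30 97 f3 9c 7a 07 62]
D1: mem[0x16..0x19] <- [ca e9 32 00]
D2: mem[0x11..0x15] <- [30 97 f3 9c 7a]
D3: mem[0x17..0x18] <- [9c 7a]
query mem[0x17]=0x9c, mem[0x16]=0xca, mem[0x0d]=0x7c, mem[0x19]=0x00

MEM[0x17,0x16,0x0d,0x19] = 9c ca 7c 00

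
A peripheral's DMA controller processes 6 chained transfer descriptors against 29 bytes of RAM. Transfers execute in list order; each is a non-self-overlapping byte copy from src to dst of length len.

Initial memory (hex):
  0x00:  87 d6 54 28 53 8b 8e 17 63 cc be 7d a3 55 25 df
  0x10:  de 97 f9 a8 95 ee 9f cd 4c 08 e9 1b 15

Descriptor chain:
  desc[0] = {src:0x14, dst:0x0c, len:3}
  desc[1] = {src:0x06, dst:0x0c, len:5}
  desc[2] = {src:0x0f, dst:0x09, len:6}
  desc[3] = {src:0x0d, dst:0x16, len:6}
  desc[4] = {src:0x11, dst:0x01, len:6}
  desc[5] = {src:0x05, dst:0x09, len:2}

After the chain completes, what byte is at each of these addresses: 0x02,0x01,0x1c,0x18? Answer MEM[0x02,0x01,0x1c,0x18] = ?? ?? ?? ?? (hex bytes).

[0] 0x14->0x0c len=3 : 95 ee 9f
[1] 0x06->0x0c len=5 : 8e 17 63 cc be
[2] 0x0f->0x09 len=6 : cc be 97 f9 a8 95
[3] 0x0d->0x16 len=6 : a8 95 cc be 97 f9
[4] 0x11->0x01 len=6 : 97 f9 a8 95 ee a8
[5] 0x05->0x09 len=2 : ee a8
query mem[0x02]=0xf9, mem[0x01]=0x97, mem[0x1c]=0x15, mem[0x18]=0xcc

MEM[0x02,0x01,0x1c,0x18] = f9 97 15 cc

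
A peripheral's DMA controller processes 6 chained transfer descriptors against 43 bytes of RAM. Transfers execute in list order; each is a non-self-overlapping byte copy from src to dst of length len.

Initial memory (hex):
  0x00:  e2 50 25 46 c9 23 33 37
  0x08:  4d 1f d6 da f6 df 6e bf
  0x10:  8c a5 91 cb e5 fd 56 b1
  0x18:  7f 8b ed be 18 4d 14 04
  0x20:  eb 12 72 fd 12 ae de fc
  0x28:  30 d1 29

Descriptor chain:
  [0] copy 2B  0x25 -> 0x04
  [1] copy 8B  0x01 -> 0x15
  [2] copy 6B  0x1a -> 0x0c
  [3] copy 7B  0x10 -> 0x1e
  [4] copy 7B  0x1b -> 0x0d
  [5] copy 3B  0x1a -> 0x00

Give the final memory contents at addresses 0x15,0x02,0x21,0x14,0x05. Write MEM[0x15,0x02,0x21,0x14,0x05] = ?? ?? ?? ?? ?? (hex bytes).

MEM[0x15,0x02,0x21,0x14,0x05] = 50 4d cb e5 de

[0] 0x25->0x04 len=2 : ae de
[1] 0x01->0x15 len=8 : 50 25 46 ae de 33 37 4d
[2] 0x1a->0x0c len=6 : 33 37 4d 4d 14 04
[3] 0x10->0x1e len=7 : 14 04 91 cb e5 50 25
[4] 0x1b->0x0d len=7 : 37 4d 4d 14 04 91 cb
[5] 0x1a->0x00 len=3 : 33 37 4d
query mem[0x15]=0x50, mem[0x02]=0x4d, mem[0x21]=0xcb, mem[0x14]=0xe5, mem[0x05]=0xde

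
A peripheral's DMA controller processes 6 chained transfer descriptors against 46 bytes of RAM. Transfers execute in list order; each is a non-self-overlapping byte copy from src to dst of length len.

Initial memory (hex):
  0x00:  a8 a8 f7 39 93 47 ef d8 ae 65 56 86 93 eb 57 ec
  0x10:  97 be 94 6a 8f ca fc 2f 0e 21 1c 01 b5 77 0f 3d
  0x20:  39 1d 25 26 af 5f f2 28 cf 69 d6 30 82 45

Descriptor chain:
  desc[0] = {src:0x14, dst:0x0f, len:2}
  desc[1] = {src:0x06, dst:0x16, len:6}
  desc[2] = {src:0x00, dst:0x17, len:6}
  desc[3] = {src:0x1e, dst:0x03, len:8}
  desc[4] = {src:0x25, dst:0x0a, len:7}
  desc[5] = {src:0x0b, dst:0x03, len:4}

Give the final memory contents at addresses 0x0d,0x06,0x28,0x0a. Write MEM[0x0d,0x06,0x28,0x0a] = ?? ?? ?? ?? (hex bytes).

MEM[0x0d,0x06,0x28,0x0a] = cf 69 cf 5f

D0: mem[0x0f..0x10] <- [8f ca]
D1: mem[0x16..0x1b] <- [ef d8 ae 65 56 86]
D2: mem[0x17..0x1c] <- [a8 a8 f7 39 93 47]
D3: mem[0x03..0x0a] <- [0f 3d 39 1d 25 26 af 5f]
D4: mem[0x0a..0x10] <- [5f f2 28 cf 69 d6 30]
D5: mem[0x03..0x06] <- [f2 28 cf 69]
query mem[0x0d]=0xcf, mem[0x06]=0x69, mem[0x28]=0xcf, mem[0x0a]=0x5f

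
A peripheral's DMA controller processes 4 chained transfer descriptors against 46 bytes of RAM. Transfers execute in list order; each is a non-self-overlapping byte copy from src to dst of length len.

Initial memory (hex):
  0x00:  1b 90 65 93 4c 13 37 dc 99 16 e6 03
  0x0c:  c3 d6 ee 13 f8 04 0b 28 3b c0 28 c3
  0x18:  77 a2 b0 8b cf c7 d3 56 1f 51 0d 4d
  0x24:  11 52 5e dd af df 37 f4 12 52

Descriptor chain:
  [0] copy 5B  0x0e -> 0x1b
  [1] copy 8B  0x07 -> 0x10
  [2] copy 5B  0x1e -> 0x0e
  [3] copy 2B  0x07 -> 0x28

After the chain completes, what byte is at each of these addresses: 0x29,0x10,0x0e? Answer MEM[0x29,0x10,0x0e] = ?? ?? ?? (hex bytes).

MEM[0x29,0x10,0x0e] = 99 1f 04

D0: mem[0x1b..0x1f] <- [ee 13 f8 04 0b]
D1: mem[0x10..0x17] <- [dc 99 16 e6 03 c3 d6 ee]
D2: mem[0x0e..0x12] <- [04 0b 1f 51 0d]
D3: mem[0x28..0x29] <- [dc 99]
query mem[0x29]=0x99, mem[0x10]=0x1f, mem[0x0e]=0x04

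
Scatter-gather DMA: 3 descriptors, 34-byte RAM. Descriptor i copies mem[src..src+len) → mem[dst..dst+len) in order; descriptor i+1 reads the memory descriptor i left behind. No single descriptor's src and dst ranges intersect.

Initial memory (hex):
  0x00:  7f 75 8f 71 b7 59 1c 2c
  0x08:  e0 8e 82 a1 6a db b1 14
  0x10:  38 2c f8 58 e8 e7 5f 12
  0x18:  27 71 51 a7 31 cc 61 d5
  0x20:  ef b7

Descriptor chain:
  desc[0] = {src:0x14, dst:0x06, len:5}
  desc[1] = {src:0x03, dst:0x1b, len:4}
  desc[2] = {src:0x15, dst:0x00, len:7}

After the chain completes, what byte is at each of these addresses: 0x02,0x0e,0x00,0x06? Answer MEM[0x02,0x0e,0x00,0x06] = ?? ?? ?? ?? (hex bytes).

#0 dst[0x06+5] := {0xe8,0xe7,0x5f,0x12,0x27}
#1 dst[0x1b+4] := {0x71,0xb7,0x59,0xe8}
#2 dst[0x00+7] := {0xe7,0x5f,0x12,0x27,0x71,0x51,0x71}
query mem[0x02]=0x12, mem[0x0e]=0xb1, mem[0x00]=0xe7, mem[0x06]=0x71

MEM[0x02,0x0e,0x00,0x06] = 12 b1 e7 71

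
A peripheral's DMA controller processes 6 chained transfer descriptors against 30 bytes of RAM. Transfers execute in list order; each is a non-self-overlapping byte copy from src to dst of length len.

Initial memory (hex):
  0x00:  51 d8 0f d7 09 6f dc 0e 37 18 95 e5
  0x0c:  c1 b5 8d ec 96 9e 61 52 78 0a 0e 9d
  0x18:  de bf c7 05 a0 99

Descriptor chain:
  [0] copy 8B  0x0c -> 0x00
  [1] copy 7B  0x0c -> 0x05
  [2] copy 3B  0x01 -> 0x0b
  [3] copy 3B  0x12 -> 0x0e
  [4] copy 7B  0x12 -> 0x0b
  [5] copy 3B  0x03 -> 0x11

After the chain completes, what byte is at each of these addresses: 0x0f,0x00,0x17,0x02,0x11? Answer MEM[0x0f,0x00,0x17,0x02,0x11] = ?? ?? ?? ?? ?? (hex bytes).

MEM[0x0f,0x00,0x17,0x02,0x11] = 0e c1 9d 8d ec

D0: mem[0x00..0x07] <- [c1 b5 8d ec 96 9e 61 52]
D1: mem[0x05..0x0b] <- [c1 b5 8d ec 96 9e 61]
D2: mem[0x0b..0x0d] <- [b5 8d ec]
D3: mem[0x0e..0x10] <- [61 52 78]
D4: mem[0x0b..0x11] <- [61 52 78 0a 0e 9d de]
D5: mem[0x11..0x13] <- [ec 96 c1]
query mem[0x0f]=0x0e, mem[0x00]=0xc1, mem[0x17]=0x9d, mem[0x02]=0x8d, mem[0x11]=0xec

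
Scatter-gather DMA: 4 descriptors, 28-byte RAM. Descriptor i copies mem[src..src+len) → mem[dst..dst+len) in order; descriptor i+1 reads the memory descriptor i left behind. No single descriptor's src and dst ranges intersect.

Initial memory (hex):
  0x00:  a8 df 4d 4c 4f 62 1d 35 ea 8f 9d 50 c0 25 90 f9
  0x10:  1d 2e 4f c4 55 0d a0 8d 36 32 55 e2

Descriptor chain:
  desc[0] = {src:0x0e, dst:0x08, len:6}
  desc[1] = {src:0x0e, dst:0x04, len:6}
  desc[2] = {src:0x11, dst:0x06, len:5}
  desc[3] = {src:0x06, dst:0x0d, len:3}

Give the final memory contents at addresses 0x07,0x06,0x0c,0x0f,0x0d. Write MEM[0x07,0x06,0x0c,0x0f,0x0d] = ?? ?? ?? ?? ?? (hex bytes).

[0] 0x0e->0x08 len=6 : 90 f9 1d 2e 4f c4
[1] 0x0e->0x04 len=6 : 90 f9 1d 2e 4f c4
[2] 0x11->0x06 len=5 : 2e 4f c4 55 0d
[3] 0x06->0x0d len=3 : 2e 4f c4
query mem[0x07]=0x4f, mem[0x06]=0x2e, mem[0x0c]=0x4f, mem[0x0f]=0xc4, mem[0x0d]=0x2e

MEM[0x07,0x06,0x0c,0x0f,0x0d] = 4f 2e 4f c4 2e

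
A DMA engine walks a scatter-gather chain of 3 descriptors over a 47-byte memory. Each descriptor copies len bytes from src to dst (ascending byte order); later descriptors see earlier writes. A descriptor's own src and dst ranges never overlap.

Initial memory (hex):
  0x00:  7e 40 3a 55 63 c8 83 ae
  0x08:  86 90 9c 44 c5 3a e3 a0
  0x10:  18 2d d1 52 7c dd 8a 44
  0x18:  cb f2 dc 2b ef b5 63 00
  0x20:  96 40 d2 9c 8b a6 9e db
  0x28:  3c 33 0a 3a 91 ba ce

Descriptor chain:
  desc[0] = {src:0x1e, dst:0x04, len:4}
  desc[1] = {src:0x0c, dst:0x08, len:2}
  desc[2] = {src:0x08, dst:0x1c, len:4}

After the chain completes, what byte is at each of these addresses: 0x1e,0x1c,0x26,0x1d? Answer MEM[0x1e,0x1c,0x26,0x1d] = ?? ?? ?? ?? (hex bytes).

MEM[0x1e,0x1c,0x26,0x1d] = 9c c5 9e 3a

[0] 0x1e->0x04 len=4 : 63 00 96 40
[1] 0x0c->0x08 len=2 : c5 3a
[2] 0x08->0x1c len=4 : c5 3a 9c 44
query mem[0x1e]=0x9c, mem[0x1c]=0xc5, mem[0x26]=0x9e, mem[0x1d]=0x3a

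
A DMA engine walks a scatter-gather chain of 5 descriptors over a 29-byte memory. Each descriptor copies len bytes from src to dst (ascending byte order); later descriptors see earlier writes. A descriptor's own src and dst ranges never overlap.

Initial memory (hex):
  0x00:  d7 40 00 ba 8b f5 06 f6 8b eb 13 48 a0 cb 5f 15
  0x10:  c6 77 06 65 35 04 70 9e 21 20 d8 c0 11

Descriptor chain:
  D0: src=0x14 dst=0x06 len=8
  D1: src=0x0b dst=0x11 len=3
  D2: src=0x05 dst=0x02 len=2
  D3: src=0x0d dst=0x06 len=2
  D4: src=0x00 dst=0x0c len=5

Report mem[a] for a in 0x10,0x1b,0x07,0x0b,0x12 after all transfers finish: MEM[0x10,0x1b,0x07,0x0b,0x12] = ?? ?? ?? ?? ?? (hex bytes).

[0] 0x14->0x06 len=8 : 35 04 70 9e 21 20 d8 c0
[1] 0x0b->0x11 len=3 : 20 d8 c0
[2] 0x05->0x02 len=2 : f5 35
[3] 0x0d->0x06 len=2 : c0 5f
[4] 0x00->0x0c len=5 : d7 40 f5 35 8b
query mem[0x10]=0x8b, mem[0x1b]=0xc0, mem[0x07]=0x5f, mem[0x0b]=0x20, mem[0x12]=0xd8

MEM[0x10,0x1b,0x07,0x0b,0x12] = 8b c0 5f 20 d8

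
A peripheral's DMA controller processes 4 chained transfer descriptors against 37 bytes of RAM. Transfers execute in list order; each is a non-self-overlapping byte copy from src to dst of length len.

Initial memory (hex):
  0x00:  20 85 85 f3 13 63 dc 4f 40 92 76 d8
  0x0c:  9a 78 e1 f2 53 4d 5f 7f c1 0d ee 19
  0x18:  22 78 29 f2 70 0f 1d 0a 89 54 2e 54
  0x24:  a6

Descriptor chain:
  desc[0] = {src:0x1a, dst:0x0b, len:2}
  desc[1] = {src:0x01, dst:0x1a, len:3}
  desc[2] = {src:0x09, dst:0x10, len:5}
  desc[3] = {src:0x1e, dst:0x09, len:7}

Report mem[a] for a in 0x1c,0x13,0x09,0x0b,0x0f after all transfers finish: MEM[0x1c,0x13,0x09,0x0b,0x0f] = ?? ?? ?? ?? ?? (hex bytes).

#0 dst[0x0b+2] := {0x29,0xf2}
#1 dst[0x1a+3] := {0x85,0x85,0xf3}
#2 dst[0x10+5] := {0x92,0x76,0x29,0xf2,0x78}
#3 dst[0x09+7] := {0x1d,0x0a,0x89,0x54,0x2e,0x54,0xa6}
query mem[0x1c]=0xf3, mem[0x13]=0xf2, mem[0x09]=0x1d, mem[0x0b]=0x89, mem[0x0f]=0xa6

MEM[0x1c,0x13,0x09,0x0b,0x0f] = f3 f2 1d 89 a6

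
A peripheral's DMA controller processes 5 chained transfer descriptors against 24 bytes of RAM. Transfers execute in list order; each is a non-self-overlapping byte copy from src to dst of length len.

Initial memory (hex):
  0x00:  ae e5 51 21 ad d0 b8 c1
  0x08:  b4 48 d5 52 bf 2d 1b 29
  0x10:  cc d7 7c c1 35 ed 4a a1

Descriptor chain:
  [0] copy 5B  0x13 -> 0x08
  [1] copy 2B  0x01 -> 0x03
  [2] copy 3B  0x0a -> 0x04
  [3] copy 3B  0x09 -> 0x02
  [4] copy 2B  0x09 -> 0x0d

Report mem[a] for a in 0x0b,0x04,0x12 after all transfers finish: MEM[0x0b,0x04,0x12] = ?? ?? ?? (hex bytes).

MEM[0x0b,0x04,0x12] = 4a 4a 7c

#0 dst[0x08+5] := {0xc1,0x35,0xed,0x4a,0xa1}
#1 dst[0x03+2] := {0xe5,0x51}
#2 dst[0x04+3] := {0xed,0x4a,0xa1}
#3 dst[0x02+3] := {0x35,0xed,0x4a}
#4 dst[0x0d+2] := {0x35,0xed}
query mem[0x0b]=0x4a, mem[0x04]=0x4a, mem[0x12]=0x7c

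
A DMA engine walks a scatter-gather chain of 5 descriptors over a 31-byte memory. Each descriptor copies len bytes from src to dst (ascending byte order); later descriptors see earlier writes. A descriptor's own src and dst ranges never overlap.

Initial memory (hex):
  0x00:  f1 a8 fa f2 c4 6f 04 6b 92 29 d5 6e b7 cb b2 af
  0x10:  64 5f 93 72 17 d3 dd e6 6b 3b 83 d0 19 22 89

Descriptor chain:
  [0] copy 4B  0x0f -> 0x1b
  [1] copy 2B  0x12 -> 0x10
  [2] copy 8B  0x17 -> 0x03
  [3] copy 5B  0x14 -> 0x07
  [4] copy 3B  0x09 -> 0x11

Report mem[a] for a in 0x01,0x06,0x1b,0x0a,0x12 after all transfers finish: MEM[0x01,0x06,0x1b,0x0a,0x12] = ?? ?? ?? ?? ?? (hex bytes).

MEM[0x01,0x06,0x1b,0x0a,0x12] = a8 83 af e6 e6

D0: mem[0x1b..0x1e] <- [af 64 5f 93]
D1: mem[0x10..0x11] <- [93 72]
D2: mem[0x03..0x0a] <- [e6 6b 3b 83 af 64 5f 93]
D3: mem[0x07..0x0b] <- [17 d3 dd e6 6b]
D4: mem[0x11..0x13] <- [dd e6 6b]
query mem[0x01]=0xa8, mem[0x06]=0x83, mem[0x1b]=0xaf, mem[0x0a]=0xe6, mem[0x12]=0xe6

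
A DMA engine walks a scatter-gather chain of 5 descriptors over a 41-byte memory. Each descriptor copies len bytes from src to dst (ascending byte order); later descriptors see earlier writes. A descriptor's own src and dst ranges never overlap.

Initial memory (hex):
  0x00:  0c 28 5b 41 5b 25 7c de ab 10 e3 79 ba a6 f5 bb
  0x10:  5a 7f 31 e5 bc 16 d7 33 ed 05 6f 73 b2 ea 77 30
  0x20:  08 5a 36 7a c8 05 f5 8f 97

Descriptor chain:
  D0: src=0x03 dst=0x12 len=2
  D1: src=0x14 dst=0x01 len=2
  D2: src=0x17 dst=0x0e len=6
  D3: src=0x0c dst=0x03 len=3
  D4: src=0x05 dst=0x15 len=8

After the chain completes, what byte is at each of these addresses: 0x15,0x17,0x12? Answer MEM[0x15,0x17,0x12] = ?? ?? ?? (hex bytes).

MEM[0x15,0x17,0x12] = 33 de 73

D0: mem[0x12..0x13] <- [41 5b]
D1: mem[0x01..0x02] <- [bc 16]
D2: mem[0x0e..0x13] <- [33 ed 05 6f 73 b2]
D3: mem[0x03..0x05] <- [ba a6 33]
D4: mem[0x15..0x1c] <- [33 7c de ab 10 e3 79 ba]
query mem[0x15]=0x33, mem[0x17]=0xde, mem[0x12]=0x73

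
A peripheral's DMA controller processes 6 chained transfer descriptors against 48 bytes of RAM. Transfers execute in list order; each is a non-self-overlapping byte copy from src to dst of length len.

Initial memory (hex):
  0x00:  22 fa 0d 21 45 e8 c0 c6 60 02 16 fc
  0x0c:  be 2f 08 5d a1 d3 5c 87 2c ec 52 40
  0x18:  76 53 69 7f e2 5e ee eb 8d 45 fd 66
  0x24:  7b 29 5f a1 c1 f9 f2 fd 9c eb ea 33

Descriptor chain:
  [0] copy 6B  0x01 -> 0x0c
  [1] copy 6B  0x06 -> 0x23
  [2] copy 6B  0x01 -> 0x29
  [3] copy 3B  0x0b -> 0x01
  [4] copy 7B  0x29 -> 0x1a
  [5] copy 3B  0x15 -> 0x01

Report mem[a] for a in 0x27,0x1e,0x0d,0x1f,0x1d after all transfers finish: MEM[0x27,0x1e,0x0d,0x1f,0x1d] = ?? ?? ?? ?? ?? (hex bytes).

MEM[0x27,0x1e,0x0d,0x1f,0x1d] = 16 e8 0d c0 45

[0] 0x01->0x0c len=6 : fa 0d 21 45 e8 c0
[1] 0x06->0x23 len=6 : c0 c6 60 02 16 fc
[2] 0x01->0x29 len=6 : fa 0d 21 45 e8 c0
[3] 0x0b->0x01 len=3 : fc fa 0d
[4] 0x29->0x1a len=7 : fa 0d 21 45 e8 c0 33
[5] 0x15->0x01 len=3 : ec 52 40
query mem[0x27]=0x16, mem[0x1e]=0xe8, mem[0x0d]=0x0d, mem[0x1f]=0xc0, mem[0x1d]=0x45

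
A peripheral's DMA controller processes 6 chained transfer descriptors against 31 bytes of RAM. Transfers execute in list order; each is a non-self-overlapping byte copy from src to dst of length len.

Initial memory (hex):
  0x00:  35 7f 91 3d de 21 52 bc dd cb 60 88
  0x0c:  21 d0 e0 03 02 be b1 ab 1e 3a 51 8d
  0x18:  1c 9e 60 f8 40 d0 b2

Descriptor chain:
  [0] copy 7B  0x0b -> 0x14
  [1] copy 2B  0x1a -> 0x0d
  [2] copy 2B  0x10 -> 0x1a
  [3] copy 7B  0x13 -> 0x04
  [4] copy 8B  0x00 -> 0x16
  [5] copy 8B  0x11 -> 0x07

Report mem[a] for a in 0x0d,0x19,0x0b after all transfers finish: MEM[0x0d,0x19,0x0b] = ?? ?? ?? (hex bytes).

MEM[0x0d,0x19,0x0b] = 7f 3d 21

[0] 0x0b->0x14 len=7 : 88 21 d0 e0 03 02 be
[1] 0x1a->0x0d len=2 : be f8
[2] 0x10->0x1a len=2 : 02 be
[3] 0x13->0x04 len=7 : ab 88 21 d0 e0 03 02
[4] 0x00->0x16 len=8 : 35 7f 91 3d ab 88 21 d0
[5] 0x11->0x07 len=8 : be b1 ab 88 21 35 7f 91
query mem[0x0d]=0x7f, mem[0x19]=0x3d, mem[0x0b]=0x21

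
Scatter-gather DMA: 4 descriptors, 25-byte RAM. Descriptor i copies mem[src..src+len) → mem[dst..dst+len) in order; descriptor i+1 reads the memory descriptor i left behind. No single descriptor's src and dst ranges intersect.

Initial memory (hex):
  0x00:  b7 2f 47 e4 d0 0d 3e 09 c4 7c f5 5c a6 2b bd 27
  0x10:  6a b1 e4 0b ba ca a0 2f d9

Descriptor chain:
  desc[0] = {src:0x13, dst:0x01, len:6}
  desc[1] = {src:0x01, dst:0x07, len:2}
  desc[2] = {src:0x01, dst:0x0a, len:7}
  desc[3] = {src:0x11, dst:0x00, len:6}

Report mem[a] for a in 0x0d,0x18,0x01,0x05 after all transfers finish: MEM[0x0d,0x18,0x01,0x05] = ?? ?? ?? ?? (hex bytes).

#0 dst[0x01+6] := {0x0b,0xba,0xca,0xa0,0x2f,0xd9}
#1 dst[0x07+2] := {0x0b,0xba}
#2 dst[0x0a+7] := {0x0b,0xba,0xca,0xa0,0x2f,0xd9,0x0b}
#3 dst[0x00+6] := {0xb1,0xe4,0x0b,0xba,0xca,0xa0}
query mem[0x0d]=0xa0, mem[0x18]=0xd9, mem[0x01]=0xe4, mem[0x05]=0xa0

MEM[0x0d,0x18,0x01,0x05] = a0 d9 e4 a0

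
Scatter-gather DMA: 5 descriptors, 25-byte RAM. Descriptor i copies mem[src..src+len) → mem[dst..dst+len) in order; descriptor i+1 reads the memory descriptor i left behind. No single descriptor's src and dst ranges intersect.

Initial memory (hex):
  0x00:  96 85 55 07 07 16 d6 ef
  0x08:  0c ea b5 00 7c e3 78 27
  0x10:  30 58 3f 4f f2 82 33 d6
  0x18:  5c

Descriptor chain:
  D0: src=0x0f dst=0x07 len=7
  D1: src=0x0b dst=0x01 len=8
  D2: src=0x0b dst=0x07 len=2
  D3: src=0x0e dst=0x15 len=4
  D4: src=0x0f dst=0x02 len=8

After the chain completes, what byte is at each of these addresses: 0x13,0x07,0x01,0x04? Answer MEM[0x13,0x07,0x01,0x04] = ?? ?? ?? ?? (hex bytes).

MEM[0x13,0x07,0x01,0x04] = 4f f2 4f 58

#0 dst[0x07+7] := {0x27,0x30,0x58,0x3f,0x4f,0xf2,0x82}
#1 dst[0x01+8] := {0x4f,0xf2,0x82,0x78,0x27,0x30,0x58,0x3f}
#2 dst[0x07+2] := {0x4f,0xf2}
#3 dst[0x15+4] := {0x78,0x27,0x30,0x58}
#4 dst[0x02+8] := {0x27,0x30,0x58,0x3f,0x4f,0xf2,0x78,0x27}
query mem[0x13]=0x4f, mem[0x07]=0xf2, mem[0x01]=0x4f, mem[0x04]=0x58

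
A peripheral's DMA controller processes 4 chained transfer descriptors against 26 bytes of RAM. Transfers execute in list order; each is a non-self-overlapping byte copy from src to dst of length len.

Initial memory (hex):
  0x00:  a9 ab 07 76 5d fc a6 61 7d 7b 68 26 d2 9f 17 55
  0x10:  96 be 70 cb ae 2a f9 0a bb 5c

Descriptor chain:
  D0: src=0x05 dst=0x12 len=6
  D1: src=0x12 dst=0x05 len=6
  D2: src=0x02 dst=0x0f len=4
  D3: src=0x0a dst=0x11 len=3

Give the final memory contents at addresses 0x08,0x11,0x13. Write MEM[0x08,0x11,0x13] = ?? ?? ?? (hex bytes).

[0] 0x05->0x12 len=6 : fc a6 61 7d 7b 68
[1] 0x12->0x05 len=6 : fc a6 61 7d 7b 68
[2] 0x02->0x0f len=4 : 07 76 5d fc
[3] 0x0a->0x11 len=3 : 68 26 d2
query mem[0x08]=0x7d, mem[0x11]=0x68, mem[0x13]=0xd2

MEM[0x08,0x11,0x13] = 7d 68 d2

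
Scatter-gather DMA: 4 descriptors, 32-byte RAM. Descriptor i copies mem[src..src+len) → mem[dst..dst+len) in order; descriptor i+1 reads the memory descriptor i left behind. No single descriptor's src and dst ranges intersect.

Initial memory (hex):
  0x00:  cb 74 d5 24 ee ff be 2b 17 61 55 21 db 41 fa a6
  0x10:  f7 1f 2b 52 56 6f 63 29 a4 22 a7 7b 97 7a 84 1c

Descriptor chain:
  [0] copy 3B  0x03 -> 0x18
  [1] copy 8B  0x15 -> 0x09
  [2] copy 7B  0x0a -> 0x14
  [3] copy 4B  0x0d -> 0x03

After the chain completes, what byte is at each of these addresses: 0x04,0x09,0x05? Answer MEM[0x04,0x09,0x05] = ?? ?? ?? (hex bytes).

MEM[0x04,0x09,0x05] = ff 6f 7b

[0] 0x03->0x18 len=3 : 24 ee ff
[1] 0x15->0x09 len=8 : 6f 63 29 24 ee ff 7b 97
[2] 0x0a->0x14 len=7 : 63 29 24 ee ff 7b 97
[3] 0x0d->0x03 len=4 : ee ff 7b 97
query mem[0x04]=0xff, mem[0x09]=0x6f, mem[0x05]=0x7b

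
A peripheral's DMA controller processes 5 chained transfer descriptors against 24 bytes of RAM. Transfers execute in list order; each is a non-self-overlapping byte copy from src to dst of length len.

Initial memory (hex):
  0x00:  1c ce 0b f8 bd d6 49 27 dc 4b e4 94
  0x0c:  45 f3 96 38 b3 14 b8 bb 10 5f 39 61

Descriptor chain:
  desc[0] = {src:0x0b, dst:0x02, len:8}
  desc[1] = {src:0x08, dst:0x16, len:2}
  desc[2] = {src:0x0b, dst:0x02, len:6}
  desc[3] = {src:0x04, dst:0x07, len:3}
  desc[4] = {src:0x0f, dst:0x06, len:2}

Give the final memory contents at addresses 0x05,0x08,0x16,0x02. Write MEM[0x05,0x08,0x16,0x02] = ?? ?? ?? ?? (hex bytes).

MEM[0x05,0x08,0x16,0x02] = 96 96 14 94

D0: mem[0x02..0x09] <- [94 45 f3 96 38 b3 14 b8]
D1: mem[0x16..0x17] <- [14 b8]
D2: mem[0x02..0x07] <- [94 45 f3 96 38 b3]
D3: mem[0x07..0x09] <- [f3 96 38]
D4: mem[0x06..0x07] <- [38 b3]
query mem[0x05]=0x96, mem[0x08]=0x96, mem[0x16]=0x14, mem[0x02]=0x94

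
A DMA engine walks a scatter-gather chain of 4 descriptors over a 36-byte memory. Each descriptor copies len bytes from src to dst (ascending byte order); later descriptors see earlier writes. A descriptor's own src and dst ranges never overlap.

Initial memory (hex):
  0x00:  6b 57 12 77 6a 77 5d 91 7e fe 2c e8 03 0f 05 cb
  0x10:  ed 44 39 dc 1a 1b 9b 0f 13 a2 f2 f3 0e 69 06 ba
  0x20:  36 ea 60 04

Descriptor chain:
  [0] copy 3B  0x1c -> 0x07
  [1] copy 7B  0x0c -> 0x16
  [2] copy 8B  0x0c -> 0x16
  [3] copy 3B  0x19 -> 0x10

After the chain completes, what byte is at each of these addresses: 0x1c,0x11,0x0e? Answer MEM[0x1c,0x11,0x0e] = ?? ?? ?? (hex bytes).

MEM[0x1c,0x11,0x0e] = 39 ed 05

[0] 0x1c->0x07 len=3 : 0e 69 06
[1] 0x0c->0x16 len=7 : 03 0f 05 cb ed 44 39
[2] 0x0c->0x16 len=8 : 03 0f 05 cb ed 44 39 dc
[3] 0x19->0x10 len=3 : cb ed 44
query mem[0x1c]=0x39, mem[0x11]=0xed, mem[0x0e]=0x05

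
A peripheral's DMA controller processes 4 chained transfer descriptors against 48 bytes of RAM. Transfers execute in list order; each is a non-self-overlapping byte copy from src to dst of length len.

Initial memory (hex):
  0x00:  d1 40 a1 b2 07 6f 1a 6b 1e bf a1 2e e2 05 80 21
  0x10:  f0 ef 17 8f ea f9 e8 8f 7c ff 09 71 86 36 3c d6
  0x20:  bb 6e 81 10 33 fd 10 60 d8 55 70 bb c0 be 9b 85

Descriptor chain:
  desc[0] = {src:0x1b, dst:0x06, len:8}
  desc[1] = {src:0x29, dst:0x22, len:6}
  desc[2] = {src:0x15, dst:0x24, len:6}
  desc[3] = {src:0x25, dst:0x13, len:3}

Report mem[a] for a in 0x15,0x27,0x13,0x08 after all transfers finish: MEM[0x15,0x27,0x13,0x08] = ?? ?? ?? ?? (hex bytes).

#0 dst[0x06+8] := {0x71,0x86,0x36,0x3c,0xd6,0xbb,0x6e,0x81}
#1 dst[0x22+6] := {0x55,0x70,0xbb,0xc0,0xbe,0x9b}
#2 dst[0x24+6] := {0xf9,0xe8,0x8f,0x7c,0xff,0x09}
#3 dst[0x13+3] := {0xe8,0x8f,0x7c}
query mem[0x15]=0x7c, mem[0x27]=0x7c, mem[0x13]=0xe8, mem[0x08]=0x36

MEM[0x15,0x27,0x13,0x08] = 7c 7c e8 36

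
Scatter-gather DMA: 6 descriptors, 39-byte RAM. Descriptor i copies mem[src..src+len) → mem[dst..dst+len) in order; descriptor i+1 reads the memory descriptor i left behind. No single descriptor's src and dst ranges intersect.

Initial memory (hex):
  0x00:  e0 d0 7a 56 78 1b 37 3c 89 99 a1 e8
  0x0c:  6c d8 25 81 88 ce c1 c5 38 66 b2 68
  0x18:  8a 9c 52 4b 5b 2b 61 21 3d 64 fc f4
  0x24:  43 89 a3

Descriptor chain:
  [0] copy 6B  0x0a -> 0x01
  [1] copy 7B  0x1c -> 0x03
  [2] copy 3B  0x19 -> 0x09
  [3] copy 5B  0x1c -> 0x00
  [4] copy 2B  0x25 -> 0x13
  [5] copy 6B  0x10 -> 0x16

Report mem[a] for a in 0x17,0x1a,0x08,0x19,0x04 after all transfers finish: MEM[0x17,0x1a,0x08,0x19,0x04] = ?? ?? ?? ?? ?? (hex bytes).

[0] 0x0a->0x01 len=6 : a1 e8 6c d8 25 81
[1] 0x1c->0x03 len=7 : 5b 2b 61 21 3d 64 fc
[2] 0x19->0x09 len=3 : 9c 52 4b
[3] 0x1c->0x00 len=5 : 5b 2b 61 21 3d
[4] 0x25->0x13 len=2 : 89 a3
[5] 0x10->0x16 len=6 : 88 ce c1 89 a3 66
query mem[0x17]=0xce, mem[0x1a]=0xa3, mem[0x08]=0x64, mem[0x19]=0x89, mem[0x04]=0x3d

MEM[0x17,0x1a,0x08,0x19,0x04] = ce a3 64 89 3d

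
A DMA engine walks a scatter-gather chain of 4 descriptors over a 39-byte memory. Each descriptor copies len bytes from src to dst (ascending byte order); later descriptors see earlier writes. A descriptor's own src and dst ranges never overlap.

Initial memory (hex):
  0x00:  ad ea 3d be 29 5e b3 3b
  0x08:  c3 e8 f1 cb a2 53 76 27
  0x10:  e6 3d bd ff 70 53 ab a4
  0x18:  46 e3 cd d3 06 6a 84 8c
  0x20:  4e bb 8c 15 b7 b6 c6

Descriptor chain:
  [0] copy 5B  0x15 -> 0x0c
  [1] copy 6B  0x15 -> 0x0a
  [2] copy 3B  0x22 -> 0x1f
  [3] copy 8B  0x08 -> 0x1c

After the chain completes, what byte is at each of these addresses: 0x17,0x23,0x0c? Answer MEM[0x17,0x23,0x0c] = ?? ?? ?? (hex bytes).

MEM[0x17,0x23,0x0c] = a4 cd a4

  after D0: wrote 5B at 0x0c = 53aba446e3
  after D1: wrote 6B at 0x0a = 53aba446e3cd
  after D2: wrote 3B at 0x1f = 8c15b7
  after D3: wrote 8B at 0x1c = c3e853aba446e3cd
query mem[0x17]=0xa4, mem[0x23]=0xcd, mem[0x0c]=0xa4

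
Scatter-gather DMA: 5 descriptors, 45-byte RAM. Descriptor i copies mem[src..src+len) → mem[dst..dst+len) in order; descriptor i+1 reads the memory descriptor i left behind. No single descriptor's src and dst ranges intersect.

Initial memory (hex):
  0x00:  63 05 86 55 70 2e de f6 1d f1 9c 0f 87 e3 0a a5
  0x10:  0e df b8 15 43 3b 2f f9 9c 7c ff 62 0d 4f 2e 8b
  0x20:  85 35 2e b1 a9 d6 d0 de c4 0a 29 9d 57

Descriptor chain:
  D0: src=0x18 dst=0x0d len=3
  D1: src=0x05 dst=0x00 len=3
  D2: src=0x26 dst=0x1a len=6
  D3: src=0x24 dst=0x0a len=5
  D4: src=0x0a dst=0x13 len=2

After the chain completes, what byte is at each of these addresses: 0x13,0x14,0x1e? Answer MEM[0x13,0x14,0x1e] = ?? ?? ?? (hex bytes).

MEM[0x13,0x14,0x1e] = a9 d6 29

[0] 0x18->0x0d len=3 : 9c 7c ff
[1] 0x05->0x00 len=3 : 2e de f6
[2] 0x26->0x1a len=6 : d0 de c4 0a 29 9d
[3] 0x24->0x0a len=5 : a9 d6 d0 de c4
[4] 0x0a->0x13 len=2 : a9 d6
query mem[0x13]=0xa9, mem[0x14]=0xd6, mem[0x1e]=0x29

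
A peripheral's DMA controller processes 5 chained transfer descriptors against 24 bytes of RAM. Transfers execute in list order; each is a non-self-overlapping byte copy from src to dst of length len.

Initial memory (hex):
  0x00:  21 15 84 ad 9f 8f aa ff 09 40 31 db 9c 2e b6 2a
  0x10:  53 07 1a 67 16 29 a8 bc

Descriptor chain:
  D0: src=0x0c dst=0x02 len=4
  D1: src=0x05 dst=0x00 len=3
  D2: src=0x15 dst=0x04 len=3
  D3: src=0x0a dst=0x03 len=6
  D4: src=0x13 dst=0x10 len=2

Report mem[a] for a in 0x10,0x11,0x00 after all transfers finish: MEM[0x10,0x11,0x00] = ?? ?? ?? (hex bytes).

[0] 0x0c->0x02 len=4 : 9c 2e b6 2a
[1] 0x05->0x00 len=3 : 2a aa ff
[2] 0x15->0x04 len=3 : 29 a8 bc
[3] 0x0a->0x03 len=6 : 31 db 9c 2e b6 2a
[4] 0x13->0x10 len=2 : 67 16
query mem[0x10]=0x67, mem[0x11]=0x16, mem[0x00]=0x2a

MEM[0x10,0x11,0x00] = 67 16 2a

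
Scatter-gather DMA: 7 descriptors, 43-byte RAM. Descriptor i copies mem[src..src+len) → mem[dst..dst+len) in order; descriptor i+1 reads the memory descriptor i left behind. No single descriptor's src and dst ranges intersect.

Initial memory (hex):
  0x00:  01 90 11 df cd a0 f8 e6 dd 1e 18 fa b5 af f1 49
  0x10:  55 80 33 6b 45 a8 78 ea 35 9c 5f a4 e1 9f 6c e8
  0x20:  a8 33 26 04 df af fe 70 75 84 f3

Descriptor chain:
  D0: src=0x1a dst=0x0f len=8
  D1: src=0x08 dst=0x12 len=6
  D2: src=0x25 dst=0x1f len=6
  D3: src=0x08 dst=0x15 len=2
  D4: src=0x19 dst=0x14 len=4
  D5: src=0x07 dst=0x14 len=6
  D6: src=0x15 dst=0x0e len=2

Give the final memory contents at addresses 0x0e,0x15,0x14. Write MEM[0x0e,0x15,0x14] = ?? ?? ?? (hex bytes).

  after D0: wrote 8B at 0x0f = 5fa4e19f6ce8a833
  after D1: wrote 6B at 0x12 = dd1e18fab5af
  after D2: wrote 6B at 0x1f = affe707584f3
  after D3: wrote 2B at 0x15 = dd1e
  after D4: wrote 4B at 0x14 = 9c5fa4e1
  after D5: wrote 6B at 0x14 = e6dd1e18fab5
  after D6: wrote 2B at 0x0e = dd1e
query mem[0x0e]=0xdd, mem[0x15]=0xdd, mem[0x14]=0xe6

MEM[0x0e,0x15,0x14] = dd dd e6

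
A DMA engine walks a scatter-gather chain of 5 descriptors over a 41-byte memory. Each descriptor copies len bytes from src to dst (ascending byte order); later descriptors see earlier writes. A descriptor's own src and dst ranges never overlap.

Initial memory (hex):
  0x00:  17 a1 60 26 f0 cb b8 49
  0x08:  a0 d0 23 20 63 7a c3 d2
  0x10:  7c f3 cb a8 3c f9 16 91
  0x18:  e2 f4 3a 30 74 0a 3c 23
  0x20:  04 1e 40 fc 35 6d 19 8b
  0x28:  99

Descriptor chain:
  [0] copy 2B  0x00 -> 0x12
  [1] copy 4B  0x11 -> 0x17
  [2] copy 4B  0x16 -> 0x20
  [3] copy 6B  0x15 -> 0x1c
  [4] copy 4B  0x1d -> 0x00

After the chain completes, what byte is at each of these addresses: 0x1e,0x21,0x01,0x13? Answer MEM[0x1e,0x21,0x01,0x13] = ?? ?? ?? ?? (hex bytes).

MEM[0x1e,0x21,0x01,0x13] = f3 3c f3 a1

[0] 0x00->0x12 len=2 : 17 a1
[1] 0x11->0x17 len=4 : f3 17 a1 3c
[2] 0x16->0x20 len=4 : 16 f3 17 a1
[3] 0x15->0x1c len=6 : f9 16 f3 17 a1 3c
[4] 0x1d->0x00 len=4 : 16 f3 17 a1
query mem[0x1e]=0xf3, mem[0x21]=0x3c, mem[0x01]=0xf3, mem[0x13]=0xa1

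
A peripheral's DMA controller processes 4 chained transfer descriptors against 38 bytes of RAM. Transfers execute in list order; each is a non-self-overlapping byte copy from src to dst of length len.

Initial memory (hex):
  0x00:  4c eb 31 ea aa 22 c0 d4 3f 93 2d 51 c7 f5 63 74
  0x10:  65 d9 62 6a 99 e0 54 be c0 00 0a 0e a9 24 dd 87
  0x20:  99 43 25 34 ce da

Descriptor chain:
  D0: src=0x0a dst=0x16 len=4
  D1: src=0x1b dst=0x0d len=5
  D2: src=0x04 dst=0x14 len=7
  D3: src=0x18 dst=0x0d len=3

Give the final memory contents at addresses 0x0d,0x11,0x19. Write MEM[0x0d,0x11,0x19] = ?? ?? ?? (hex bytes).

[0] 0x0a->0x16 len=4 : 2d 51 c7 f5
[1] 0x1b->0x0d len=5 : 0e a9 24 dd 87
[2] 0x04->0x14 len=7 : aa 22 c0 d4 3f 93 2d
[3] 0x18->0x0d len=3 : 3f 93 2d
query mem[0x0d]=0x3f, mem[0x11]=0x87, mem[0x19]=0x93

MEM[0x0d,0x11,0x19] = 3f 87 93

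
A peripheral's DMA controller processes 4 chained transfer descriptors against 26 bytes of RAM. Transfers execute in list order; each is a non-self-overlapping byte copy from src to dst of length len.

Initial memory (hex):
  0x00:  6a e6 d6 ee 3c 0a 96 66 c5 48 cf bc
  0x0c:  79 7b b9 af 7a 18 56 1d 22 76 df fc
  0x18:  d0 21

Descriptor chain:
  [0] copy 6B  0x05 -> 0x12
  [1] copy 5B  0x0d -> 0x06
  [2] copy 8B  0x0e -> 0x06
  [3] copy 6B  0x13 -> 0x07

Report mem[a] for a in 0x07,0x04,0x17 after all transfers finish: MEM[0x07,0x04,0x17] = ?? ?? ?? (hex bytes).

#0 dst[0x12+6] := {0x0a,0x96,0x66,0xc5,0x48,0xcf}
#1 dst[0x06+5] := {0x7b,0xb9,0xaf,0x7a,0x18}
#2 dst[0x06+8] := {0xb9,0xaf,0x7a,0x18,0x0a,0x96,0x66,0xc5}
#3 dst[0x07+6] := {0x96,0x66,0xc5,0x48,0xcf,0xd0}
query mem[0x07]=0x96, mem[0x04]=0x3c, mem[0x17]=0xcf

MEM[0x07,0x04,0x17] = 96 3c cf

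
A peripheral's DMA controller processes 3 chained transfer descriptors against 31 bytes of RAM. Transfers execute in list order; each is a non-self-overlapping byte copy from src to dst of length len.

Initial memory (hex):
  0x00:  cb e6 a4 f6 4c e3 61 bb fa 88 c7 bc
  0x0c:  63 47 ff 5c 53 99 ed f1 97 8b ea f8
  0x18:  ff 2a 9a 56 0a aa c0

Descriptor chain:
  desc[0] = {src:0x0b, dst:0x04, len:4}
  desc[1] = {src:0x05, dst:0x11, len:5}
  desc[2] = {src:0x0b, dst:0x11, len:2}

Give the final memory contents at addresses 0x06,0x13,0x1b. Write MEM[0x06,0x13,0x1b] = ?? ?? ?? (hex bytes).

MEM[0x06,0x13,0x1b] = 47 ff 56

#0 dst[0x04+4] := {0xbc,0x63,0x47,0xff}
#1 dst[0x11+5] := {0x63,0x47,0xff,0xfa,0x88}
#2 dst[0x11+2] := {0xbc,0x63}
query mem[0x06]=0x47, mem[0x13]=0xff, mem[0x1b]=0x56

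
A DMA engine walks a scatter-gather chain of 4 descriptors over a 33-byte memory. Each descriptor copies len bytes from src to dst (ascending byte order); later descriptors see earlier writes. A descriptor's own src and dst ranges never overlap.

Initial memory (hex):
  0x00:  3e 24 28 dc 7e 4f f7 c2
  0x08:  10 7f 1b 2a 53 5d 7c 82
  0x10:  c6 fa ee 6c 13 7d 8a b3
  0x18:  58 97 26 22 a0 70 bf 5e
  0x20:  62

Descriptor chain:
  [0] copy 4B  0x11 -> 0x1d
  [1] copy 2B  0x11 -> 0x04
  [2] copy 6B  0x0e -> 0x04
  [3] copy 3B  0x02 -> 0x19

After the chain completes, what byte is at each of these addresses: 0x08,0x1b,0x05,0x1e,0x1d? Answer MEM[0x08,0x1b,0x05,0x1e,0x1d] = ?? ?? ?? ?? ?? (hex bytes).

MEM[0x08,0x1b,0x05,0x1e,0x1d] = ee 7c 82 ee fa

D0: mem[0x1d..0x20] <- [fa ee 6c 13]
D1: mem[0x04..0x05] <- [fa ee]
D2: mem[0x04..0x09] <- [7c 82 c6 fa ee 6c]
D3: mem[0x19..0x1b] <- [28 dc 7c]
query mem[0x08]=0xee, mem[0x1b]=0x7c, mem[0x05]=0x82, mem[0x1e]=0xee, mem[0x1d]=0xfa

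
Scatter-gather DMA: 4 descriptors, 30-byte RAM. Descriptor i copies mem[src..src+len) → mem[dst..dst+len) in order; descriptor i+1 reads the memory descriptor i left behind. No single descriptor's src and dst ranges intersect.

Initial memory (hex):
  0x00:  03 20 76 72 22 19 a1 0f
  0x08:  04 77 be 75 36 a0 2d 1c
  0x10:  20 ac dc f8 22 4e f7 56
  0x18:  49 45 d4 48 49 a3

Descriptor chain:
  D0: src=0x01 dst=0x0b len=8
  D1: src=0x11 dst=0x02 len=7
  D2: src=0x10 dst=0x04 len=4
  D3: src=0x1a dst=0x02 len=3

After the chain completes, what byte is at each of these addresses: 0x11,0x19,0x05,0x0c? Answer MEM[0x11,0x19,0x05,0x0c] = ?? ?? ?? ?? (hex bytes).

MEM[0x11,0x19,0x05,0x0c] = 0f 45 0f 76

[0] 0x01->0x0b len=8 : 20 76 72 22 19 a1 0f 04
[1] 0x11->0x02 len=7 : 0f 04 f8 22 4e f7 56
[2] 0x10->0x04 len=4 : a1 0f 04 f8
[3] 0x1a->0x02 len=3 : d4 48 49
query mem[0x11]=0x0f, mem[0x19]=0x45, mem[0x05]=0x0f, mem[0x0c]=0x76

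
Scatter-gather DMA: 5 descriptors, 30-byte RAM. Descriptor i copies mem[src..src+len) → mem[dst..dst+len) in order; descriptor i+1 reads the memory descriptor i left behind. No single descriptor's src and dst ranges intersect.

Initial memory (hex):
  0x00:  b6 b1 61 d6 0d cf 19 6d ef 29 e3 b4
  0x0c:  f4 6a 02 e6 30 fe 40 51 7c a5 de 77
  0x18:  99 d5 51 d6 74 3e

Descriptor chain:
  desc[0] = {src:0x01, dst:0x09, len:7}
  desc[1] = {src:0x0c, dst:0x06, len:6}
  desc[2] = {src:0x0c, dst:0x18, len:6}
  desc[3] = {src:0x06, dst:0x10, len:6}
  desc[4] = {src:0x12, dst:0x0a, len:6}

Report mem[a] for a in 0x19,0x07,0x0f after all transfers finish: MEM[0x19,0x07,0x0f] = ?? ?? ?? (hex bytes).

MEM[0x19,0x07,0x0f] = cf cf 77

D0: mem[0x09..0x0f] <- [b1 61 d6 0d cf 19 6d]
D1: mem[0x06..0x0b] <- [0d cf 19 6d 30 fe]
D2: mem[0x18..0x1d] <- [0d cf 19 6d 30 fe]
D3: mem[0x10..0x15] <- [0d cf 19 6d 30 fe]
D4: mem[0x0a..0x0f] <- [19 6d 30 fe de 77]
query mem[0x19]=0xcf, mem[0x07]=0xcf, mem[0x0f]=0x77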